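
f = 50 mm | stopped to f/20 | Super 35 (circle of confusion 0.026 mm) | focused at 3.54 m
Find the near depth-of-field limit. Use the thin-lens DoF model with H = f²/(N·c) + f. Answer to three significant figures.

Hyperfocal distance H = f²/(N·c) + f = 50²/(20 × 0.026) + 50 = 2500/0.52 + 50 ≈ 4857.7 mm ≈ 4.858 m.
Near limit Dn = s·(H − f)/(H + s − 2f) = 3540 × (4857.7 − 50) / (4857.7 + 3540 − 2 × 50) = 3540 × 4807.7 / 8297.7 ≈ 2051.1 mm ≈ 2.05 m.

2.05 m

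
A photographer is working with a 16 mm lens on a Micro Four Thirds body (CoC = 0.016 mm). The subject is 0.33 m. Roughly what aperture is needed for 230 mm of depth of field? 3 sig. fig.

Write h = H − f = f²/(N·c). The thin-lens limits are Dn = s·h/(h + (s−f)) and Df = s·h/(h − (s−f)), so DoF = Df − Dn = 2·s·(s−f)·h / (h² − (s−f)²).
That is a quadratic in h: DoF·h² − 2·s·(s−f)·h − DoF·(s−f)² = 0 ⇒ h = (s−f)·(s + √(s² + DoF²)) / DoF = 314 × (330 + √(330² + 230²)) / 230 = 314 × (330 + 402.244) / 230 ≈ 999.67 mm.
Then N = f²/(c·h) = 16² / (0.016 × 999.67) = 256 / 15.995 ≈ 16.

f/16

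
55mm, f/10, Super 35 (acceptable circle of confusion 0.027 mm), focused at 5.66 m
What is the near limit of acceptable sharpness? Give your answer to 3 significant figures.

3.77 m

Hyperfocal distance H = f²/(N·c) + f = 55²/(10 × 0.027) + 55 = 3025/0.27 + 55 ≈ 11258.7 mm ≈ 11.26 m.
Near limit Dn = s·(H − f)/(H + s − 2f) = 5660 × (11258.7 − 55) / (11258.7 + 5660 − 2 × 55) = 5660 × 11203.7 / 16808.7 ≈ 3772.6 mm ≈ 3.77 m.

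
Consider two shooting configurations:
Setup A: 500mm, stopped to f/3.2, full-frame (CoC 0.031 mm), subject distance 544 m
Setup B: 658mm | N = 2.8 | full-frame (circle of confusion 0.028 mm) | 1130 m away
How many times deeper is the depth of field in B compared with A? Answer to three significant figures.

1.96

Setup A: H = 500²/(3.2×0.031) + 500 ≈ 2520661.3 mm; DoF = Df − Dn = 693577 − 447493 ≈ 246084 mm.
Setup B: H = 658²/(2.8×0.028) + 658 ≈ 5523158.0 mm; DoF = Df − Dn = 1420487 − 938150 ≈ 482337 mm.
Ratio = 482337 / 246084 ≈ 1.96.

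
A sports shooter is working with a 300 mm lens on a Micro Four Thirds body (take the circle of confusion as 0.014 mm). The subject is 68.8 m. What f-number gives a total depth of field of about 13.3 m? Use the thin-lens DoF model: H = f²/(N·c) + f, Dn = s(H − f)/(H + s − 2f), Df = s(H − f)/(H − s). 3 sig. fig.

Write h = H − f = f²/(N·c). The thin-lens limits are Dn = s·h/(h + (s−f)) and Df = s·h/(h − (s−f)), so DoF = Df − Dn = 2·s·(s−f)·h / (h² − (s−f)²).
That is a quadratic in h: DoF·h² − 2·s·(s−f)·h − DoF·(s−f)² = 0 ⇒ h = (s−f)·(s + √(s² + DoF²)) / DoF = 68500 × (68800 + √(68800² + 13300²)) / 13300 = 68500 × (68800 + 70073.7) / 13300 ≈ 715252 mm.
Then N = f²/(c·h) = 300² / (0.014 × 715252) = 90000 / 10014 ≈ 8.99.

f/8.99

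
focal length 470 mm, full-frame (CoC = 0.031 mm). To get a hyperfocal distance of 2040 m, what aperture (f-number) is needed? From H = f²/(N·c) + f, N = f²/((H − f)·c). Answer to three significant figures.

Rearrange H = f²/(N·c) + f for N: N = f² / ((H − f)·c).
N = 470² / ((2040000 − 470) × 0.031) = 220900 / 63225 ≈ 3.49.

f/3.49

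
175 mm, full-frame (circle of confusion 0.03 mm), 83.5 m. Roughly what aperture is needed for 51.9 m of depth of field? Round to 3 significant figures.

f/3.50

Write h = H − f = f²/(N·c). The thin-lens limits are Dn = s·h/(h + (s−f)) and Df = s·h/(h − (s−f)), so DoF = Df − Dn = 2·s·(s−f)·h / (h² − (s−f)²).
That is a quadratic in h: DoF·h² − 2·s·(s−f)·h − DoF·(s−f)² = 0 ⇒ h = (s−f)·(s + √(s² + DoF²)) / DoF = 83325 × (83500 + √(83500² + 51900²)) / 51900 = 83325 × (83500 + 98315.1) / 51900 ≈ 291903 mm.
Then N = f²/(c·h) = 175² / (0.03 × 291903) = 30625 / 8757.1 ≈ 3.50.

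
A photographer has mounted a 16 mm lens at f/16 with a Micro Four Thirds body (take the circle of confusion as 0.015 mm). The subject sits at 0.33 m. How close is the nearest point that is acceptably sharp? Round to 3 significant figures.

Hyperfocal distance H = f²/(N·c) + f = 16²/(16 × 0.015) + 16 = 256/0.24 + 16 ≈ 1082.7 mm ≈ 1.083 m.
Near limit Dn = s·(H − f)/(H + s − 2f) = 330 × (1082.7 − 16) / (1082.7 + 330 − 2 × 16) = 330 × 1066.7 / 1380.7 ≈ 254.95 mm.

255 mm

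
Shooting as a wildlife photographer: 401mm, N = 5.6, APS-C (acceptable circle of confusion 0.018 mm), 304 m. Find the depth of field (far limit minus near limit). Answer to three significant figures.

120 m

Hyperfocal distance H = f²/(N·c) + f = 401²/(5.6 × 0.018) + 401 = 160801/0.1008 + 401 ≈ 1595649.0 mm ≈ 1596 m.
Near limit Dn = s·(H − f)/(H + s − 2f) = 304000 × (1595649.0 − 401) / (1595649.0 + 304000 − 2 × 401) = 304000 × 1595248.0 / 1898847.0 ≈ 255395 mm.
Far limit Df = s·(H − f)/(H − s) = 304000 × (1595649.0 − 401) / (1595649.0 − 304000) = 304000 × 1595248.0 / 1291649.0 ≈ 375454 mm.
Depth of field = Df − Dn = 375454 − 255395 ≈ 120059 mm ≈ 120 m.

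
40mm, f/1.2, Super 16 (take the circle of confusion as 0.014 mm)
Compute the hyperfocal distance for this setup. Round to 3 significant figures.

95.3 m

Hyperfocal distance H = f²/(N·c) + f = 40²/(1.2 × 0.014) + 40 = 1600/0.0168 + 40 ≈ 95278.1 mm ≈ 95.3 m.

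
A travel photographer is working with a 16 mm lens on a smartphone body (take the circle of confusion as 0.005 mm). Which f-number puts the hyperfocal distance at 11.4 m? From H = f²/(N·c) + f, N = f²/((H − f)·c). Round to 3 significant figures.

f/4.50

Rearrange H = f²/(N·c) + f for N: N = f² / ((H − f)·c).
N = 16² / ((11400 − 16) × 0.005) = 256 / 56.92 ≈ 4.50.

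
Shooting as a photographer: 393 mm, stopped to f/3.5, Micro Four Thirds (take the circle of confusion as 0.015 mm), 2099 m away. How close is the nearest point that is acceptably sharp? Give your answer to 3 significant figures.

1230 m

Hyperfocal distance H = f²/(N·c) + f = 393²/(3.5 × 0.015) + 393 = 154449/0.0525 + 393 ≈ 2942278.7 mm ≈ 2942 m.
Near limit Dn = s·(H − f)/(H + s − 2f) = 2099000 × (2942278.7 − 393) / (2942278.7 + 2099000 − 2 × 393) = 2099000 × 2941885.7 / 5040492.7 ≈ 1225082 mm ≈ 1230 m.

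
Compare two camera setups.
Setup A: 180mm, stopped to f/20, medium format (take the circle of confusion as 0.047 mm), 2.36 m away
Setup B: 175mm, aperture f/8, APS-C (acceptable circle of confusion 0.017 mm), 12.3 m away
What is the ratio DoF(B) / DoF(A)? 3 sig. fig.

4.43

Setup A: H = 180²/(20×0.047) + 180 ≈ 34648.1 mm; DoF = Df − Dn = 2519.34 − 2219.62 ≈ 299.72 mm.
Setup B: H = 175²/(8×0.017) + 175 ≈ 225358.8 mm; DoF = Df − Dn = 13000.0 − 11671.5 ≈ 1328.5 mm.
Ratio = 1328.5 / 299.72 ≈ 4.43.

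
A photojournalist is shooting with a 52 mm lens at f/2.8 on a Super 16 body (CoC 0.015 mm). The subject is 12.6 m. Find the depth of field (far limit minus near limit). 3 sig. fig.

5.11 m

Hyperfocal distance H = f²/(N·c) + f = 52²/(2.8 × 0.015) + 52 = 2704/0.042 + 52 ≈ 64433.0 mm ≈ 64.43 m.
Near limit Dn = s·(H − f)/(H + s − 2f) = 12600 × (64433.0 − 52) / (64433.0 + 12600 − 2 × 52) = 12600 × 64381.0 / 76929.0 ≈ 10544.8 mm.
Far limit Df = s·(H − f)/(H − s) = 12600 × (64433.0 − 52) / (64433.0 − 12600) = 12600 × 64381.0 / 51833.0 ≈ 15650.3 mm.
Depth of field = Df − Dn = 15650.3 − 10544.8 ≈ 5105.5 mm ≈ 5.11 m.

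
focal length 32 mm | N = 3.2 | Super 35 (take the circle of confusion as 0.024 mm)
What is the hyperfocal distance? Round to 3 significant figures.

Hyperfocal distance H = f²/(N·c) + f = 32²/(3.2 × 0.024) + 32 = 1024/0.0768 + 32 ≈ 13365.3 mm ≈ 13.4 m.

13.4 m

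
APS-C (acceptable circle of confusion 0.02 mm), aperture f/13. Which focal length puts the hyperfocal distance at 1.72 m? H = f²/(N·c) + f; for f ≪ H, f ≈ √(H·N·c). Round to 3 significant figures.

From H = f²/(N·c) + f, with f ≪ H: f ≈ √(H·N·c) = √(1720 × 13 × 0.02) = √447.20 ≈ 21.15 mm.
Exact: f² + N·c·f − N·c·H = 0 ⇒ f = (−N·c + √((N·c)² + 4·N·c·H))/2 = (−0.26 + √1788.9)/2 ≈ 21.018 mm ≈ 21.0 mm.

21.0 mm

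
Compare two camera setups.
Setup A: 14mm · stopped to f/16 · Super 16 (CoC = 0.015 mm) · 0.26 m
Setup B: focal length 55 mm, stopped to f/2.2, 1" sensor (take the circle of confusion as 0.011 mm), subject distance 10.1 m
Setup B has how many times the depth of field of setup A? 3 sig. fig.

9.48

Setup A: H = 14²/(16×0.015) + 14 ≈ 830.7 mm; DoF = Df − Dn = 372.08 − 199.81 ≈ 172.27 mm.
Setup B: H = 55²/(2.2×0.011) + 55 ≈ 125055.0 mm; DoF = Df − Dn = 10982.6 − 9348.7 ≈ 1633.9 mm.
Ratio = 1633.9 / 172.27 ≈ 9.48.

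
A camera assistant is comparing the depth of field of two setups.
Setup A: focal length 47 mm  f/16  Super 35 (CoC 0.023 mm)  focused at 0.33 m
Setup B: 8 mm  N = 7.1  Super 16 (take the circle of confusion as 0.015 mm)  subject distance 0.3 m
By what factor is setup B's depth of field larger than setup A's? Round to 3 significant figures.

12.2

Setup A: H = 47²/(16×0.023) + 47 ≈ 6049.7 mm; DoF = Df − Dn = 346.328 − 315.143 ≈ 31.185 mm.
Setup B: H = 8²/(7.1×0.015) + 8 ≈ 608.9 mm; DoF = Df − Dn = 583.55 − 201.90 ≈ 381.65 mm.
Ratio = 381.65 / 31.185 ≈ 12.2.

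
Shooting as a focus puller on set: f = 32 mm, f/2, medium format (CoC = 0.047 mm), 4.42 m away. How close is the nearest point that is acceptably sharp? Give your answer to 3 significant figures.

Hyperfocal distance H = f²/(N·c) + f = 32²/(2 × 0.047) + 32 = 1024/0.094 + 32 ≈ 10925.6 mm ≈ 10.93 m.
Near limit Dn = s·(H − f)/(H + s − 2f) = 4420 × (10925.6 − 32) / (10925.6 + 4420 − 2 × 32) = 4420 × 10893.6 / 15281.6 ≈ 3150.8 mm ≈ 3.15 m.

3.15 m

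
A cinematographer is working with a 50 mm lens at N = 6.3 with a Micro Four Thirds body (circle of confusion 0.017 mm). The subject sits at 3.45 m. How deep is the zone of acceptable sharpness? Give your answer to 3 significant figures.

1.03 m

Hyperfocal distance H = f²/(N·c) + f = 50²/(6.3 × 0.017) + 50 = 2500/0.1071 + 50 ≈ 23392.7 mm ≈ 23.39 m.
Near limit Dn = s·(H − f)/(H + s − 2f) = 3450 × (23392.7 − 50) / (23392.7 + 3450 − 2 × 50) = 3450 × 23342.7 / 26742.7 ≈ 3011.4 mm.
Far limit Df = s·(H − f)/(H − s) = 3450 × (23392.7 − 50) / (23392.7 − 3450) = 3450 × 23342.7 / 19942.7 ≈ 4038.2 mm.
Depth of field = Df − Dn = 4038.2 − 3011.4 ≈ 1026.8 mm ≈ 1.03 m.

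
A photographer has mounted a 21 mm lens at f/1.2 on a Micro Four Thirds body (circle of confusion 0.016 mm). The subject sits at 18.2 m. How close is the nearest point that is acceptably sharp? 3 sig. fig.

Hyperfocal distance H = f²/(N·c) + f = 21²/(1.2 × 0.016) + 21 = 441/0.0192 + 21 ≈ 22989.8 mm ≈ 22.99 m.
Near limit Dn = s·(H − f)/(H + s − 2f) = 18200 × (22989.8 − 21) / (22989.8 + 18200 − 2 × 21) = 18200 × 22968.8 / 41147.8 ≈ 10159 mm ≈ 10.2 m.

10.2 m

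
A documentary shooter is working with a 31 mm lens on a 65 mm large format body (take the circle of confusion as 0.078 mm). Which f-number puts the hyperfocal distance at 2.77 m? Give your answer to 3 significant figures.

f/4.50

Rearrange H = f²/(N·c) + f for N: N = f² / ((H − f)·c).
N = 31² / ((2770 − 31) × 0.078) = 961 / 213.6 ≈ 4.50.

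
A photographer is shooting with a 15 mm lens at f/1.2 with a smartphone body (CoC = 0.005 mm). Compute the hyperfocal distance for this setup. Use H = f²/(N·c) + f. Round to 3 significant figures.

Hyperfocal distance H = f²/(N·c) + f = 15²/(1.2 × 0.005) + 15 = 225/0.006 + 15 ≈ 37515.0 mm ≈ 37.5 m.

37.5 m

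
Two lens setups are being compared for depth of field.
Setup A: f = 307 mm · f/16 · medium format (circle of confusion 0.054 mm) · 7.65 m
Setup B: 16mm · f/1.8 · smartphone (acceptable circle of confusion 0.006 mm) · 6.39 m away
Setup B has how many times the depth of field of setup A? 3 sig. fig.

3.58

Setup A: H = 307²/(16×0.054) + 307 ≈ 109391.5 mm; DoF = Df − Dn = 8202.1 − 7167.5 ≈ 1034.6 mm.
Setup B: H = 16²/(1.8×0.006) + 16 ≈ 23719.7 mm; DoF = Df − Dn = 8740.3 − 5035.8 ≈ 3704.5 mm.
Ratio = 3704.5 / 1034.6 ≈ 3.58.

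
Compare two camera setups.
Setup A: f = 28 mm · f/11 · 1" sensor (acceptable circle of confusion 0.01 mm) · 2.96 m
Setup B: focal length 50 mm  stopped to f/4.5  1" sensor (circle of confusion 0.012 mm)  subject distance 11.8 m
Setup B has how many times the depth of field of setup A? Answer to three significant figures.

2.18

Setup A: H = 28²/(11×0.01) + 28 ≈ 7155.3 mm; DoF = Df − Dn = 5028.7 − 2097.2 ≈ 2931.5 mm.
Setup B: H = 50²/(4.5×0.012) + 50 ≈ 46346.3 mm; DoF = Df − Dn = 15813.5 − 9411.4 ≈ 6402.1 mm.
Ratio = 6402.1 / 2931.5 ≈ 2.18.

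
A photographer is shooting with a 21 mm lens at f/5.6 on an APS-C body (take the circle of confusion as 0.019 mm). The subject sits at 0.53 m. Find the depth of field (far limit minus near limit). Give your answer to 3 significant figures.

132 mm

Hyperfocal distance H = f²/(N·c) + f = 21²/(5.6 × 0.019) + 21 = 441/0.1064 + 21 ≈ 4165.7 mm ≈ 4.166 m.
Near limit Dn = s·(H − f)/(H + s − 2f) = 530 × (4165.7 − 21) / (4165.7 + 530 − 2 × 21) = 530 × 4144.7 / 4653.7 ≈ 472.03 mm.
Far limit Df = s·(H − f)/(H − s) = 530 × (4165.7 − 21) / (4165.7 − 530) = 530 × 4144.7 / 3635.7 ≈ 604.20 mm.
Depth of field = Df − Dn = 604.20 − 472.03 ≈ 132.17 mm.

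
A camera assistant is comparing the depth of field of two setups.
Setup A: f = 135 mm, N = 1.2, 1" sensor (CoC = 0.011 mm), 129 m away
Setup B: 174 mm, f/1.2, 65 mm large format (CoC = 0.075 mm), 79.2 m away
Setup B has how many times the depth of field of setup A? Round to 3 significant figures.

1.62

Setup A: H = 135²/(1.2×0.011) + 135 ≈ 1380816.8 mm; DoF = Df − Dn = 142280 − 117988 ≈ 24292 mm.
Setup B: H = 174²/(1.2×0.075) + 174 ≈ 336574.0 mm; DoF = Df − Dn = 103518 − 64134 ≈ 39384 mm.
Ratio = 39384 / 24292 ≈ 1.62.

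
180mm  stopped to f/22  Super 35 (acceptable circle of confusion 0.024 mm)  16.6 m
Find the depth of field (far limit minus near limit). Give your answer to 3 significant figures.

9.57 m

Hyperfocal distance H = f²/(N·c) + f = 180²/(22 × 0.024) + 180 = 32400/0.528 + 180 ≈ 61543.6 mm ≈ 61.54 m.
Near limit Dn = s·(H − f)/(H + s − 2f) = 16600 × (61543.6 − 180) / (61543.6 + 16600 − 2 × 180) = 16600 × 61363.6 / 77783.6 ≈ 13095.8 mm.
Far limit Df = s·(H − f)/(H − s) = 16600 × (61543.6 − 180) / (61543.6 − 16600) = 16600 × 61363.6 / 44943.6 ≈ 22664.8 mm.
Depth of field = Df − Dn = 22664.8 − 13095.8 ≈ 9569.0 mm ≈ 9.57 m.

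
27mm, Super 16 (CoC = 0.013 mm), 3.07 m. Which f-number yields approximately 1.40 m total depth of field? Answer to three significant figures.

f/4

Write h = H − f = f²/(N·c). The thin-lens limits are Dn = s·h/(h + (s−f)) and Df = s·h/(h − (s−f)), so DoF = Df − Dn = 2·s·(s−f)·h / (h² − (s−f)²).
That is a quadratic in h: DoF·h² − 2·s·(s−f)·h − DoF·(s−f)² = 0 ⇒ h = (s−f)·(s + √(s² + DoF²)) / DoF = 3043 × (3070 + √(3070² + 1400²)) / 1400 = 3043 × (3070 + 3374.15) / 1400 ≈ 14007 mm.
Then N = f²/(c·h) = 27² / (0.013 × 14007) = 729 / 182.09 ≈ 4.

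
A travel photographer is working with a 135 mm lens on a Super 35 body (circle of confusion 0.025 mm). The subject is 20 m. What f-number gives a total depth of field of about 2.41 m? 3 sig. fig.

Write h = H − f = f²/(N·c). The thin-lens limits are Dn = s·h/(h + (s−f)) and Df = s·h/(h − (s−f)), so DoF = Df − Dn = 2·s·(s−f)·h / (h² − (s−f)²).
That is a quadratic in h: DoF·h² − 2·s·(s−f)·h − DoF·(s−f)² = 0 ⇒ h = (s−f)·(s + √(s² + DoF²)) / DoF = 19865 × (20000 + √(20000² + 2410²)) / 2410 = 19865 × (20000 + 20144.7) / 2410 ≈ 330902 mm.
Then N = f²/(c·h) = 135² / (0.025 × 330902) = 18225 / 8272.6 ≈ 2.20.

f/2.20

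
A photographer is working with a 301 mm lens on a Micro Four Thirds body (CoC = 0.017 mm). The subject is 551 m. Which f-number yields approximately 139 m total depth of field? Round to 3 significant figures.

f/1.20

Write h = H − f = f²/(N·c). The thin-lens limits are Dn = s·h/(h + (s−f)) and Df = s·h/(h − (s−f)), so DoF = Df − Dn = 2·s·(s−f)·h / (h² − (s−f)²).
That is a quadratic in h: DoF·h² − 2·s·(s−f)·h − DoF·(s−f)² = 0 ⇒ h = (s−f)·(s + √(s² + DoF²)) / DoF = 550699 × (551000 + √(551000² + 139000²)) / 139000 = 550699 × (551000 + 568262) / 139000 ≈ 4434364 mm.
Then N = f²/(c·h) = 301² / (0.017 × 4434364) = 90601 / 75384 ≈ 1.20.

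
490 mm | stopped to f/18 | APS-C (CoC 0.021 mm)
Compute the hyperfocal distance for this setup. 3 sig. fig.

Hyperfocal distance H = f²/(N·c) + f = 490²/(18 × 0.021) + 490 = 240100/0.378 + 490 ≈ 635675.2 mm ≈ 636 m.

636 m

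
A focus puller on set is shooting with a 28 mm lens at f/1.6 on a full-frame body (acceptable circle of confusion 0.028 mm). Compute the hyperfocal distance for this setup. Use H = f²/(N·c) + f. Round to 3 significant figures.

Hyperfocal distance H = f²/(N·c) + f = 28²/(1.6 × 0.028) + 28 = 784/0.0448 + 28 ≈ 17528.0 mm ≈ 17.5 m.

17.5 m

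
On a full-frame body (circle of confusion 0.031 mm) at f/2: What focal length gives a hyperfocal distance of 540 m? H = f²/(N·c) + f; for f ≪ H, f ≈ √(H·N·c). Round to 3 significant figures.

183 mm

From H = f²/(N·c) + f, with f ≪ H: f ≈ √(H·N·c) = √(540000 × 2 × 0.031) = √33480 ≈ 183.0 mm.
The +f correction barely moves this — solving exactly, f² + N·c·f − N·c·H = 0 ⇒ f = (−N·c + √((N·c)² + 4·N·c·H))/2 = (−0.062 + √133920)/2 ≈ 182.94 mm, so f ≈ 183 mm.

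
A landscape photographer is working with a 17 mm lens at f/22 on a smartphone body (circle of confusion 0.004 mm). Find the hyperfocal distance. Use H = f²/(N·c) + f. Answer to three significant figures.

Hyperfocal distance H = f²/(N·c) + f = 17²/(22 × 0.004) + 17 = 289/0.088 + 17 ≈ 3301.1 mm ≈ 3.30 m.

3.30 m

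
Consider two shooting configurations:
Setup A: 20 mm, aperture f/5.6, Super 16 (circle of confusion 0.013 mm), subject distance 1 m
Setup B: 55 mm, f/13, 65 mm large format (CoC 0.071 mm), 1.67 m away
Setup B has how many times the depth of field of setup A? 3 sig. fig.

5.90

Setup A: H = 20²/(5.6×0.013) + 20 ≈ 5514.5 mm; DoF = Df − Dn = 1217.08 − 848.64 ≈ 368.44 mm.
Setup B: H = 55²/(13×0.071) + 55 ≈ 3332.4 mm; DoF = Df − Dn = 3292.4 − 1118.7 ≈ 2173.7 mm.
Ratio = 2173.7 / 368.44 ≈ 5.90.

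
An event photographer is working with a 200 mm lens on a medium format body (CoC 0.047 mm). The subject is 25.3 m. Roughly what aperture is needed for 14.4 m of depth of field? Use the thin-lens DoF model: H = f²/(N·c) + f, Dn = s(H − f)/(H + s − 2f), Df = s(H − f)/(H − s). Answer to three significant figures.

f/8.97

Write h = H − f = f²/(N·c). The thin-lens limits are Dn = s·h/(h + (s−f)) and Df = s·h/(h − (s−f)), so DoF = Df − Dn = 2·s·(s−f)·h / (h² − (s−f)²).
That is a quadratic in h: DoF·h² − 2·s·(s−f)·h − DoF·(s−f)² = 0 ⇒ h = (s−f)·(s + √(s² + DoF²)) / DoF = 25100 × (25300 + √(25300² + 14400²)) / 14400 = 25100 × (25300 + 29111.0) / 14400 ≈ 94841 mm.
Then N = f²/(c·h) = 200² / (0.047 × 94841) = 40000 / 4457.5 ≈ 8.97.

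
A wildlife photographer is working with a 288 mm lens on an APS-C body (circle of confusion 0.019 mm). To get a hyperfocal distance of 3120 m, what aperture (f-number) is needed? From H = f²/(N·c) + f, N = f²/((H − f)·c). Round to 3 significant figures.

Rearrange H = f²/(N·c) + f for N: N = f² / ((H − f)·c).
N = 288² / ((3120000 − 288) × 0.019) = 82944 / 59275 ≈ 1.40.

f/1.40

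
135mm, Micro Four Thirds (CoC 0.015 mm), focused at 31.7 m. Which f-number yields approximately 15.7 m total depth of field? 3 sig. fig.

f/9.01

Write h = H − f = f²/(N·c). The thin-lens limits are Dn = s·h/(h + (s−f)) and Df = s·h/(h − (s−f)), so DoF = Df − Dn = 2·s·(s−f)·h / (h² − (s−f)²).
That is a quadratic in h: DoF·h² − 2·s·(s−f)·h − DoF·(s−f)² = 0 ⇒ h = (s−f)·(s + √(s² + DoF²)) / DoF = 31565 × (31700 + √(31700² + 15700²)) / 15700 = 31565 × (31700 + 35374.8) / 15700 ≈ 134855 mm.
Then N = f²/(c·h) = 135² / (0.015 × 134855) = 18225 / 2022.8 ≈ 9.01.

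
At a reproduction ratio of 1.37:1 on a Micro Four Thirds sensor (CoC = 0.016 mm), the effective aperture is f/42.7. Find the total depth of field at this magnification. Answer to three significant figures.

0.728 mm

At magnification m, DoF ≈ 2·N_eff·c/m² = 2 × 42.7 × 0.016 / 1.37² = 1.366 / 1.877 ≈ 0.728 mm.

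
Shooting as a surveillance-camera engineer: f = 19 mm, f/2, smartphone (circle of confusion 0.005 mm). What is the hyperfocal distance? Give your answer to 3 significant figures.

36.1 m

Hyperfocal distance H = f²/(N·c) + f = 19²/(2 × 0.005) + 19 = 361/0.01 + 19 ≈ 36119.0 mm ≈ 36.1 m.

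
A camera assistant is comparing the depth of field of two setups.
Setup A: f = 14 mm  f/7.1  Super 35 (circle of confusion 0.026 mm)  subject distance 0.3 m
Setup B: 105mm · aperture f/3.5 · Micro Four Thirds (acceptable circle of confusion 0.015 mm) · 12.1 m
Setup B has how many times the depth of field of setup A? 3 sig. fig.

7.96

Setup A: H = 14²/(7.1×0.026) + 14 ≈ 1075.8 mm; DoF = Df − Dn = 410.60 − 236.34 ≈ 174.26 mm.
Setup B: H = 105²/(3.5×0.015) + 105 ≈ 210105.0 mm; DoF = Df − Dn = 12833.0 − 11446.2 ≈ 1386.8 mm.
Ratio = 1386.8 / 174.26 ≈ 7.96.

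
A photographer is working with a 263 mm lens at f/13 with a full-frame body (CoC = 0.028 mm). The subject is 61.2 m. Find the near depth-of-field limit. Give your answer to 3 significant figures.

Hyperfocal distance H = f²/(N·c) + f = 263²/(13 × 0.028) + 263 = 69169/0.364 + 263 ≈ 190287.7 mm ≈ 190.3 m.
Near limit Dn = s·(H − f)/(H + s − 2f) = 61200 × (190287.7 − 263) / (190287.7 + 61200 − 2 × 263) = 61200 × 190024.7 / 250961.7 ≈ 46340 mm ≈ 46.3 m.

46.3 m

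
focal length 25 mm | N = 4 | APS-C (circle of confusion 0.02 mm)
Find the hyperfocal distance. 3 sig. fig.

Hyperfocal distance H = f²/(N·c) + f = 25²/(4 × 0.02) + 25 = 625/0.08 + 25 ≈ 7837.5 mm ≈ 7.84 m.

7.84 m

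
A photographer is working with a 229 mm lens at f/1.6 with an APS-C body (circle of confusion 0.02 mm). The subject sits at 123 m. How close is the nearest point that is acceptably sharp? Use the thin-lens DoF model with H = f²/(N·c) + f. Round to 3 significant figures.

114 m

Hyperfocal distance H = f²/(N·c) + f = 229²/(1.6 × 0.02) + 229 = 52441/0.032 + 229 ≈ 1639010.2 mm ≈ 1639 m.
Near limit Dn = s·(H − f)/(H + s − 2f) = 123000 × (1639010.2 − 229) / (1639010.2 + 123000 − 2 × 229) = 123000 × 1638781.2 / 1761552.2 ≈ 114428 mm ≈ 114 m.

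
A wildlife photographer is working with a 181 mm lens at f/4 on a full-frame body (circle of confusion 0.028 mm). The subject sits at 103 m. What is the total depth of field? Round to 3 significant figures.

82.6 m

Hyperfocal distance H = f²/(N·c) + f = 181²/(4 × 0.028) + 181 = 32761/0.112 + 181 ≈ 292689.9 mm ≈ 292.7 m.
Near limit Dn = s·(H − f)/(H + s − 2f) = 103000 × (292689.9 − 181) / (292689.9 + 103000 − 2 × 181) = 103000 × 292508.9 / 395327.9 ≈ 76211 mm.
Far limit Df = s·(H − f)/(H − s) = 103000 × (292689.9 − 181) / (292689.9 − 103000) = 103000 × 292508.9 / 189689.9 ≈ 158830 mm.
Depth of field = Df − Dn = 158830 − 76211 ≈ 82619 mm ≈ 82.6 m.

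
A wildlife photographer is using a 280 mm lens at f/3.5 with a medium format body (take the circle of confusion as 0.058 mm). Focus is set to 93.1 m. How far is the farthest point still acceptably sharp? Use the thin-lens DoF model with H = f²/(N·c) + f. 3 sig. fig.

Hyperfocal distance H = f²/(N·c) + f = 280²/(3.5 × 0.058) + 280 = 78400/0.203 + 280 ≈ 386486.9 mm ≈ 386.5 m.
Far limit Df = s·(H − f)/(H − s) = 93100 × (386486.9 − 280) / (386486.9 − 93100) = 93100 × 386206.9 / 293386.9 ≈ 122554 mm ≈ 123 m.

123 m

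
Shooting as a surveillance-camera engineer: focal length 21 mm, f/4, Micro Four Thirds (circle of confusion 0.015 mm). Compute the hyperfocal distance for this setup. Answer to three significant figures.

Hyperfocal distance H = f²/(N·c) + f = 21²/(4 × 0.015) + 21 = 441/0.06 + 21 ≈ 7371.0 mm ≈ 7.37 m.

7.37 m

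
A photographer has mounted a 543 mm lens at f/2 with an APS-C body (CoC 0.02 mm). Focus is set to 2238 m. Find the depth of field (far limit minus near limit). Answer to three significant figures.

1500 m

Hyperfocal distance H = f²/(N·c) + f = 543²/(2 × 0.02) + 543 = 294849/0.04 + 543 ≈ 7371768.0 mm ≈ 7372 m.
Near limit Dn = s·(H − f)/(H + s − 2f) = 2238000 × (7371768.0 − 543) / (7371768.0 + 2238000 − 2 × 543) = 2238000 × 7371225.0 / 9608682.0 ≈ 1716864 mm.
Far limit Df = s·(H − f)/(H − s) = 2238000 × (7371768.0 − 543) / (7371768.0 − 2238000) = 2238000 × 7371225.0 / 5133768.0 ≈ 3213391 mm.
Depth of field = Df − Dn = 3213391 − 1716864 ≈ 1496527 mm ≈ 1500 m.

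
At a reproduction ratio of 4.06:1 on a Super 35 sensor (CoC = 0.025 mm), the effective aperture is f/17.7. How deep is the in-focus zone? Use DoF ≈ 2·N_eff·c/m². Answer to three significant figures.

At magnification m, DoF ≈ 2·N_eff·c/m² = 2 × 17.7 × 0.025 / 4.06² = 0.885 / 16.48 ≈ 0.0537 mm.

0.0537 mm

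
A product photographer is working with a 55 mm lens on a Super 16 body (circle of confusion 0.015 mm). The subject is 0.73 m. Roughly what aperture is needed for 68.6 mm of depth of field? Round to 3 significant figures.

Write h = H − f = f²/(N·c). The thin-lens limits are Dn = s·h/(h + (s−f)) and Df = s·h/(h − (s−f)), so DoF = Df − Dn = 2·s·(s−f)·h / (h² − (s−f)²).
That is a quadratic in h: DoF·h² − 2·s·(s−f)·h − DoF·(s−f)² = 0 ⇒ h = (s−f)·(s + √(s² + DoF²)) / DoF = 675 × (730 + √(730² + 68.6²)) / 68.6 = 675 × (730 + 733.216) / 68.6 ≈ 14398 mm.
Then N = f²/(c·h) = 55² / (0.015 × 14398) = 3025 / 215.96 ≈ 14.

f/14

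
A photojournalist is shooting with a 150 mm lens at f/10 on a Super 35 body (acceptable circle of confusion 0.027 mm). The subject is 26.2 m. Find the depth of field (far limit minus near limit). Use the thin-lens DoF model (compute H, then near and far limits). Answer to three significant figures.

Hyperfocal distance H = f²/(N·c) + f = 150²/(10 × 0.027) + 150 = 22500/0.27 + 150 ≈ 83483.3 mm ≈ 83.48 m.
Near limit Dn = s·(H − f)/(H + s − 2f) = 26200 × (83483.3 − 150) / (83483.3 + 26200 − 2 × 150) = 26200 × 83333.3 / 109383.3 ≈ 19960 mm.
Far limit Df = s·(H − f)/(H − s) = 26200 × (83483.3 − 150) / (83483.3 − 26200) = 26200 × 83333.3 / 57283.3 ≈ 38115 mm.
Depth of field = Df − Dn = 38115 − 19960 ≈ 18155 mm ≈ 18.2 m.

18.2 m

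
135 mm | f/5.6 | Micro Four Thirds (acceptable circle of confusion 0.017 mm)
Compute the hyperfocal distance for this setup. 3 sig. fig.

Hyperfocal distance H = f²/(N·c) + f = 135²/(5.6 × 0.017) + 135 = 18225/0.0952 + 135 ≈ 191574.1 mm ≈ 192 m.

192 m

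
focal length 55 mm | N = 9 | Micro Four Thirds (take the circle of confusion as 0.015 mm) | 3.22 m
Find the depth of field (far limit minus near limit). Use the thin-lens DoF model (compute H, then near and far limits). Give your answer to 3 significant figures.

Hyperfocal distance H = f²/(N·c) + f = 55²/(9 × 0.015) + 55 = 3025/0.135 + 55 ≈ 22462.4 mm ≈ 22.46 m.
Near limit Dn = s·(H − f)/(H + s − 2f) = 3220 × (22462.4 − 55) / (22462.4 + 3220 − 2 × 55) = 3220 × 22407.4 / 25572.4 ≈ 2821.47 mm.
Far limit Df = s·(H − f)/(H − s) = 3220 × (22462.4 − 55) / (22462.4 − 3220) = 3220 × 22407.4 / 19242.4 ≈ 3749.63 mm.
Depth of field = Df − Dn = 3749.63 − 2821.47 ≈ 928.16 mm ≈ 0.928 m.

0.928 m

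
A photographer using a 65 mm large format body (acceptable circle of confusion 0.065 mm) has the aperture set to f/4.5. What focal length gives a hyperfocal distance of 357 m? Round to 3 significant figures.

From H = f²/(N·c) + f, with f ≪ H: f ≈ √(H·N·c) = √(357000 × 4.5 × 0.065) = √104422 ≈ 323.1 mm.
The +f correction barely moves this — solving exactly, f² + N·c·f − N·c·H = 0 ⇒ f = (−N·c + √((N·c)² + 4·N·c·H))/2 = (−0.2925 + √417690)/2 ≈ 323.00 mm, so f ≈ 323 mm.

323 mm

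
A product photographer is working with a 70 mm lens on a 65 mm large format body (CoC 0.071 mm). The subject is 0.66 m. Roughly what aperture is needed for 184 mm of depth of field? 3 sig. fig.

Write h = H − f = f²/(N·c). The thin-lens limits are Dn = s·h/(h + (s−f)) and Df = s·h/(h − (s−f)), so DoF = Df − Dn = 2·s·(s−f)·h / (h² − (s−f)²).
That is a quadratic in h: DoF·h² − 2·s·(s−f)·h − DoF·(s−f)² = 0 ⇒ h = (s−f)·(s + √(s² + DoF²)) / DoF = 590 × (660 + √(660² + 184²)) / 184 = 590 × (660 + 685.169) / 184 ≈ 4313.3 mm.
Then N = f²/(c·h) = 70² / (0.071 × 4313.3) = 4900 / 306.25 ≈ 16.

f/16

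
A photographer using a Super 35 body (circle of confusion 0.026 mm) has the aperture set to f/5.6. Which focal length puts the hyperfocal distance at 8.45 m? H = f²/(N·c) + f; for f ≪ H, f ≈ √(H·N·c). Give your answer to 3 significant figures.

From H = f²/(N·c) + f, with f ≪ H: f ≈ √(H·N·c) = √(8450 × 5.6 × 0.026) = √1230.3 ≈ 35.08 mm.
Exact: f² + N·c·f − N·c·H = 0 ⇒ f = (−N·c + √((N·c)² + 4·N·c·H))/2 = (−0.1456 + √4921.3)/2 ≈ 35.003 mm ≈ 35.0 mm.

35.0 mm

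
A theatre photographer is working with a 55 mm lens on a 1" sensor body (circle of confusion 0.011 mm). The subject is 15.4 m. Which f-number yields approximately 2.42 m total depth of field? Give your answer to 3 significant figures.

Write h = H − f = f²/(N·c). The thin-lens limits are Dn = s·h/(h + (s−f)) and Df = s·h/(h − (s−f)), so DoF = Df − Dn = 2·s·(s−f)·h / (h² − (s−f)²).
That is a quadratic in h: DoF·h² − 2·s·(s−f)·h − DoF·(s−f)² = 0 ⇒ h = (s−f)·(s + √(s² + DoF²)) / DoF = 15345 × (15400 + √(15400² + 2420²)) / 2420 = 15345 × (15400 + 15589.0) / 2420 ≈ 196498 mm.
Then N = f²/(c·h) = 55² / (0.011 × 196498) = 3025 / 2161.5 ≈ 1.40.

f/1.40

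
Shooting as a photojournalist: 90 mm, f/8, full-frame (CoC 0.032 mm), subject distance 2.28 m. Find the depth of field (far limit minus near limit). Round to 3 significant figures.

317 mm

Hyperfocal distance H = f²/(N·c) + f = 90²/(8 × 0.032) + 90 = 8100/0.256 + 90 ≈ 31730.6 mm ≈ 31.73 m.
Near limit Dn = s·(H − f)/(H + s − 2f) = 2280 × (31730.6 − 90) / (31730.6 + 2280 − 2 × 90) = 2280 × 31640.6 / 33830.6 ≈ 2132.41 mm.
Far limit Df = s·(H − f)/(H − s) = 2280 × (31730.6 − 90) / (31730.6 − 2280) = 2280 × 31640.6 / 29450.6 ≈ 2449.54 mm.
Depth of field = Df − Dn = 2449.54 − 2132.41 ≈ 317.13 mm.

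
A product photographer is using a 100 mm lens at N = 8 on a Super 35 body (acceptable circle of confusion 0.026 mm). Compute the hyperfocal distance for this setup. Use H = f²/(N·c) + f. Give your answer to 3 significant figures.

Hyperfocal distance H = f²/(N·c) + f = 100²/(8 × 0.026) + 100 = 10000/0.208 + 100 ≈ 48176.9 mm ≈ 48.2 m.

48.2 m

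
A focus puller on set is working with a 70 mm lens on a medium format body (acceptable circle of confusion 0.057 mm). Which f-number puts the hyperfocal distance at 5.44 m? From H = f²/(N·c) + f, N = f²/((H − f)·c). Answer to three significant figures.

Rearrange H = f²/(N·c) + f for N: N = f² / ((H − f)·c).
N = 70² / ((5440 − 70) × 0.057) = 4900 / 306.1 ≈ 16.

f/16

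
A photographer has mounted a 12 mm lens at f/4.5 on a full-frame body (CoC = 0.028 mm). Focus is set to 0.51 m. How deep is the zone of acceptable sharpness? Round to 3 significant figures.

Hyperfocal distance H = f²/(N·c) + f = 12²/(4.5 × 0.028) + 12 = 144/0.126 + 12 ≈ 1154.9 mm ≈ 1.155 m.
Near limit Dn = s·(H − f)/(H + s − 2f) = 510 × (1154.9 − 12) / (1154.9 + 510 − 2 × 12) = 510 × 1142.9 / 1640.9 ≈ 355.22 mm.
Far limit Df = s·(H − f)/(H − s) = 510 × (1154.9 − 12) / (1154.9 − 510) = 510 × 1142.9 / 644.9 ≈ 903.85 mm.
Depth of field = Df − Dn = 903.85 − 355.22 ≈ 548.63 mm ≈ 0.549 m.

0.549 m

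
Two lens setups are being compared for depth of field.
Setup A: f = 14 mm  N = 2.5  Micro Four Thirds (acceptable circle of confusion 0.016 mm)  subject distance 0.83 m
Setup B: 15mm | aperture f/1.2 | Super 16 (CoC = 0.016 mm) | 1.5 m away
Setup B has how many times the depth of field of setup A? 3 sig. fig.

1.36

Setup A: H = 14²/(2.5×0.016) + 14 ≈ 4914.0 mm; DoF = Df − Dn = 995.84 − 711.51 ≈ 284.33 mm.
Setup B: H = 15²/(1.2×0.016) + 15 ≈ 11733.8 mm; DoF = Df − Dn = 1717.66 − 1331.30 ≈ 386.36 mm.
Ratio = 386.36 / 284.33 ≈ 1.36.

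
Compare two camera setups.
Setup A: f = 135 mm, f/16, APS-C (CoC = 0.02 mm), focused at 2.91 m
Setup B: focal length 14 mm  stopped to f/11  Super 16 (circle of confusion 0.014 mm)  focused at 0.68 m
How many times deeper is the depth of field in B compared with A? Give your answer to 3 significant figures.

3.45

Setup A: H = 135²/(16×0.02) + 135 ≈ 57088.1 mm; DoF = Df − Dn = 3059.05 − 2774.80 ≈ 284.25 mm.
Setup B: H = 14²/(11×0.014) + 14 ≈ 1286.7 mm; DoF = Df − Dn = 1426.43 − 446.40 ≈ 980.03 mm.
Ratio = 980.03 / 284.25 ≈ 3.45.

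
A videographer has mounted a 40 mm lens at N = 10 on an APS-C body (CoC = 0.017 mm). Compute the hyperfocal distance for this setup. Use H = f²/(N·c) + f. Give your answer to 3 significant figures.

Hyperfocal distance H = f²/(N·c) + f = 40²/(10 × 0.017) + 40 = 1600/0.17 + 40 ≈ 9451.8 mm ≈ 9.45 m.

9.45 m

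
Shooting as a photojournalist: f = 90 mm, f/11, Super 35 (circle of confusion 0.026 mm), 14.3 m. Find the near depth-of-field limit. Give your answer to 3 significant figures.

9.52 m

Hyperfocal distance H = f²/(N·c) + f = 90²/(11 × 0.026) + 90 = 8100/0.286 + 90 ≈ 28411.7 mm ≈ 28.41 m.
Near limit Dn = s·(H − f)/(H + s − 2f) = 14300 × (28411.7 − 90) / (28411.7 + 14300 − 2 × 90) = 14300 × 28321.7 / 42531.7 ≈ 9522.3 mm ≈ 9.52 m.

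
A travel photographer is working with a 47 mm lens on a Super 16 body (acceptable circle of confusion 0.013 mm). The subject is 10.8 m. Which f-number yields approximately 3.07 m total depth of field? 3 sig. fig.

Write h = H − f = f²/(N·c). The thin-lens limits are Dn = s·h/(h + (s−f)) and Df = s·h/(h − (s−f)), so DoF = Df − Dn = 2·s·(s−f)·h / (h² − (s−f)²).
That is a quadratic in h: DoF·h² − 2·s·(s−f)·h − DoF·(s−f)² = 0 ⇒ h = (s−f)·(s + √(s² + DoF²)) / DoF = 10753 × (10800 + √(10800² + 3070²)) / 3070 = 10753 × (10800 + 11227.9) / 3070 ≈ 77155 mm.
Then N = f²/(c·h) = 47² / (0.013 × 77155) = 2209 / 1003.0 ≈ 2.20.

f/2.20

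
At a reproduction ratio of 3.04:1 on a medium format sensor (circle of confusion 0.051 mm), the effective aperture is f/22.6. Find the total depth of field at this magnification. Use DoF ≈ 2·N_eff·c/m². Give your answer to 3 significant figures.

0.249 mm

At magnification m, DoF ≈ 2·N_eff·c/m² = 2 × 22.6 × 0.051 / 3.04² = 2.305 / 9.242 ≈ 0.249 mm.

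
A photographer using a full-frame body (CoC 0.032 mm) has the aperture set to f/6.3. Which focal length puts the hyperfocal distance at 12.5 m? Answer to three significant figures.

From H = f²/(N·c) + f, with f ≪ H: f ≈ √(H·N·c) = √(12500 × 6.3 × 0.032) = √2520.0 ≈ 50.20 mm.
Exact: f² + N·c·f − N·c·H = 0 ⇒ f = (−N·c + √((N·c)² + 4·N·c·H))/2 = (−0.2016 + √10080)/2 ≈ 50.099 mm ≈ 50.1 mm.

50.1 mm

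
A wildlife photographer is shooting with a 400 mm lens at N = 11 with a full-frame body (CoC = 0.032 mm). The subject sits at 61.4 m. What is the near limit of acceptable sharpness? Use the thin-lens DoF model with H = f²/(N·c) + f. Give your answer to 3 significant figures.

54.1 m

Hyperfocal distance H = f²/(N·c) + f = 400²/(11 × 0.032) + 400 = 160000/0.352 + 400 ≈ 454945.5 mm ≈ 454.9 m.
Near limit Dn = s·(H − f)/(H + s − 2f) = 61400 × (454945.5 − 400) / (454945.5 + 61400 − 2 × 400) = 61400 × 454545.5 / 515545.5 ≈ 54135 mm ≈ 54.1 m.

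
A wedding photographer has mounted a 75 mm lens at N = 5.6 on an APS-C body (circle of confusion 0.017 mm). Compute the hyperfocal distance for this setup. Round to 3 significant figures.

Hyperfocal distance H = f²/(N·c) + f = 75²/(5.6 × 0.017) + 75 = 5625/0.0952 + 75 ≈ 59161.1 mm ≈ 59.2 m.

59.2 m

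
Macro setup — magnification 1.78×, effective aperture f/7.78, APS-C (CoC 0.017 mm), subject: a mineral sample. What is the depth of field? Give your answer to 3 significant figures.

0.0835 mm

At magnification m, DoF ≈ 2·N_eff·c/m² = 2 × 7.78 × 0.017 / 1.78² = 0.2645 / 3.168 ≈ 0.0835 mm.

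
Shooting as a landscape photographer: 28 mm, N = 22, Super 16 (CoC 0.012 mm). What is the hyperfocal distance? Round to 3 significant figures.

3.00 m

Hyperfocal distance H = f²/(N·c) + f = 28²/(22 × 0.012) + 28 = 784/0.264 + 28 ≈ 2997.7 mm ≈ 3.00 m.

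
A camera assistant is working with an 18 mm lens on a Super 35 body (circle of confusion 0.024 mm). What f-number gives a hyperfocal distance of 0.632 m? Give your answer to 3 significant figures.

Rearrange H = f²/(N·c) + f for N: N = f² / ((H − f)·c).
N = 18² / ((632 − 18) × 0.024) = 324 / 14.74 ≈ 22.

f/22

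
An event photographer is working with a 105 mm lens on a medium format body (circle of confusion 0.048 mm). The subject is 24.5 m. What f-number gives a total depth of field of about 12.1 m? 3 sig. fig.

Write h = H − f = f²/(N·c). The thin-lens limits are Dn = s·h/(h + (s−f)) and Df = s·h/(h − (s−f)), so DoF = Df − Dn = 2·s·(s−f)·h / (h² − (s−f)²).
That is a quadratic in h: DoF·h² − 2·s·(s−f)·h − DoF·(s−f)² = 0 ⇒ h = (s−f)·(s + √(s² + DoF²)) / DoF = 24395 × (24500 + √(24500² + 12100²)) / 12100 = 24395 × (24500 + 27325.1) / 12100 ≈ 104485 mm.
Then N = f²/(c·h) = 105² / (0.048 × 104485) = 11025 / 5015.3 ≈ 2.20.

f/2.20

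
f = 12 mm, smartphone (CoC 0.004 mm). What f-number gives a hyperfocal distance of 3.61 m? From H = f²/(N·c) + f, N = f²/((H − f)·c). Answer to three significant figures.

f/10

Rearrange H = f²/(N·c) + f for N: N = f² / ((H − f)·c).
N = 12² / ((3610 − 12) × 0.004) = 144 / 14.39 ≈ 10.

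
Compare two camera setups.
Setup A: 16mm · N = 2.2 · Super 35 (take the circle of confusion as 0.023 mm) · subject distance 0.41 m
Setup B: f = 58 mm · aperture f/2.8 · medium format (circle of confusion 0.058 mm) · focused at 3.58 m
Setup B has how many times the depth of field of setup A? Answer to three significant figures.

Setup A: H = 16²/(2.2×0.023) + 16 ≈ 5075.3 mm; DoF = Df − Dn = 444.626 − 380.378 ≈ 64.248 mm.
Setup B: H = 58²/(2.8×0.058) + 58 ≈ 20772.3 mm; DoF = Df − Dn = 4313.4 − 3059.8 ≈ 1253.6 mm.
Ratio = 1253.6 / 64.248 ≈ 19.5.

19.5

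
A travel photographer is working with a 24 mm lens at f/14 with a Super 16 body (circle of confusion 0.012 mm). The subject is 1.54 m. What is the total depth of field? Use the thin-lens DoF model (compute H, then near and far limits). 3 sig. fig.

Hyperfocal distance H = f²/(N·c) + f = 24²/(14 × 0.012) + 24 = 576/0.168 + 24 ≈ 3452.6 mm ≈ 3.453 m.
Near limit Dn = s·(H − f)/(H + s − 2f) = 1540 × (3452.6 − 24) / (3452.6 + 1540 − 2 × 24) = 1540 × 3428.6 / 4944.6 ≈ 1067.8 mm.
Far limit Df = s·(H − f)/(H − s) = 1540 × (3452.6 − 24) / (3452.6 − 1540) = 1540 × 3428.6 / 1912.6 ≈ 2760.7 mm.
Depth of field = Df − Dn = 2760.7 − 1067.8 ≈ 1692.9 mm ≈ 1.69 m.

1.69 m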